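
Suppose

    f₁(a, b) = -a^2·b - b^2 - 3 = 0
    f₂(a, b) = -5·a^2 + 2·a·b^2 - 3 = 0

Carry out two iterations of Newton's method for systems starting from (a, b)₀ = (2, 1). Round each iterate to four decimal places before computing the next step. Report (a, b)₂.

At (2, 1): F = (-8.0000, -19.0000).
Jacobian J = [[-2·a·b, -a^2 - 2·b], [-10·a + 2·b^2, 4·a·b]].
At the point, J = [[-4.0000, -6.0000], [-18.0000, 8.0000]] (det J = -140.0000).
Solving J·Δ = −F gives Δ = (-1.2714, -0.4857).
Then the next iterate is (a, b)₁ = (0.7286, 0.5143).
Round to (0.7286, 0.5143) and repeat: F = (-3.537525, -5.268854), J = [[-0.749438, -1.559458], [-6.756991, 1.498876]].
Δ = (-1.1594, -1.7113), so (a, b)₂ = (-0.4308, -1.1970).

(-0.4308, -1.1970)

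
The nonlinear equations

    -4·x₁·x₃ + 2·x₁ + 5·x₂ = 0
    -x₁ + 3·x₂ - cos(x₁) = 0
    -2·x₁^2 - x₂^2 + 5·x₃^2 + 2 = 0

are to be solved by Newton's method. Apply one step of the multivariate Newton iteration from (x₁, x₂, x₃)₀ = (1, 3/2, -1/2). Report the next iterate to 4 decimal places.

(0.3414, 0.4786, 0.4397)

At (1, 3/2, -1/2): F = (11.5000, 2.959698, -1.0000).
Jacobian J = [[-4·x₃ + 2, 5, -4·x₁], [sin(x₁) - 1, 3, 0], [-4·x₁, -2·x₂, 10·x₃]].
At the point, J = [[4.0000, 5.0000, -4.0000], [-0.158529, 3.0000, 0.0000], [-4.0000, -3.0000, -5.0000]] (det J = -113.865574).
Solving J·Δ = −F gives Δ = (-0.6586, -1.0214, 0.9397).
Then the next iterate is (x₁, x₂, x₃)₁ = (0.3414, 0.4786, 0.4397).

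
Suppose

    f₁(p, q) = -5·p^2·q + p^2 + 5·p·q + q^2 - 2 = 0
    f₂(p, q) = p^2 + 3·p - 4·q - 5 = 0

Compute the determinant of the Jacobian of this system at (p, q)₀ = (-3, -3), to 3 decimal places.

246.000

J = [[-10·p·q + 2·p + 5·q, -5·p^2 + 5·p + 2·q], [2·p + 3, -4]].
At the point, J = [[-111.000, -66.000], [-3.000, -4.000]].
det J = 246.000.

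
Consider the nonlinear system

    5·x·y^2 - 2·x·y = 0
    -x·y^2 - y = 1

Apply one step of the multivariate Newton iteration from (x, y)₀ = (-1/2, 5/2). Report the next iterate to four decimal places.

At (-1/2, 5/2): F = (-13.1250, -0.3750).
Jacobian J = [[5·y^2 - 2·y, 10·x·y - 2·x], [-y^2, -2·x·y - 1]].
At the point, J = [[26.2500, -11.5000], [-6.2500, 1.5000]] (det J = -32.5000).
Solving J·Δ = −F gives Δ = (-0.7385, -2.8269).
Then the next iterate is (x, y)₁ = (-1.2385, -0.3269).

(-1.2385, -0.3269)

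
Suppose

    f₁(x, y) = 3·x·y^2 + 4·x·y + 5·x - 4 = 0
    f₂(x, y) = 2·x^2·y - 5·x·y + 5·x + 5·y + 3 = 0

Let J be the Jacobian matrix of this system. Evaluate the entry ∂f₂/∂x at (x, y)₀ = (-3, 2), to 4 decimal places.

∂f₂/∂x = 4·x·y - 5·y + 5.
At (-3, 2) this is -29.0000.

-29.0000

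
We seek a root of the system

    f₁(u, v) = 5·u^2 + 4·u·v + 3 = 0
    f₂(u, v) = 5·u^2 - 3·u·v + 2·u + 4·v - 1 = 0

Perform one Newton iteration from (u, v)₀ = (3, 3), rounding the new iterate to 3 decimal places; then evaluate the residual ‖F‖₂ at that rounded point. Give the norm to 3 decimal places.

23.730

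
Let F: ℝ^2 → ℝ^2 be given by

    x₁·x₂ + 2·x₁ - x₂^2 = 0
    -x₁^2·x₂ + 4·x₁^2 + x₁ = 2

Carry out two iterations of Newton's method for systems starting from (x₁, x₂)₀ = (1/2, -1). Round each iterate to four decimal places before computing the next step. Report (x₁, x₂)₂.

(0.5493, -0.8089)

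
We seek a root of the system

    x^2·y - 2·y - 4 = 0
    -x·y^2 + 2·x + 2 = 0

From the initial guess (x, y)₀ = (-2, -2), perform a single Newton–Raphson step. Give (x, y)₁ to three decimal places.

(-1.133, -1.467)

At (-2, -2): F = (-8.000, 6.000).
Jacobian J = [[2·x·y, x^2 - 2], [-y^2 + 2, -2·x·y]].
At the point, J = [[8.000, 2.000], [-2.000, -8.000]] (det J = -60.000).
Solving J·Δ = −F gives Δ = (0.867, 0.533).
Then the next iterate is (x, y)₁ = (-1.133, -1.467).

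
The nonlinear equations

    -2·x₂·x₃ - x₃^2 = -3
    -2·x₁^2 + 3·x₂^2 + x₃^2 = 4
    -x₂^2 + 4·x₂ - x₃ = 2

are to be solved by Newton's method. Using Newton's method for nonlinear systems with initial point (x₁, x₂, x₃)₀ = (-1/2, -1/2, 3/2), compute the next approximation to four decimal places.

(2.5288, 0.5577, 1.0385)

At (-1/2, -1/2, 3/2): F = (2.2500, -1.5000, -5.7500).
Jacobian J = [[0, -2·x₃, -2·x₂ - 2·x₃], [-4·x₁, 6·x₂, 2·x₃], [0, -2·x₂ + 4, -1]].
At the point, J = [[0.0000, -3.0000, -2.0000], [2.0000, -3.0000, 3.0000], [0.0000, 5.0000, -1.0000]] (det J = -26.0000).
Solving J·Δ = −F gives Δ = (3.0288, 1.0577, -0.4615).
Then the next iterate is (x₁, x₂, x₃)₁ = (2.5288, 0.5577, 1.0385).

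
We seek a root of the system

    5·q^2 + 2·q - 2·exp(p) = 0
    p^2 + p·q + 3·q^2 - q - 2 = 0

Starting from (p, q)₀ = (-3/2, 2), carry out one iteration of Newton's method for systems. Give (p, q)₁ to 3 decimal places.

(-5.118, 0.856)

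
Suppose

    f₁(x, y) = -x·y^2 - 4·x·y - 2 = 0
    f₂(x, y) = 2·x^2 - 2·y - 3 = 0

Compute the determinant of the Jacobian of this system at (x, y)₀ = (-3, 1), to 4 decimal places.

J = [[-y^2 - 4·y, -2·x·y - 4·x], [4·x, -2]].
At the point, J = [[-5.0000, 18.0000], [-12.0000, -2.0000]].
det J = 226.0000.

226.0000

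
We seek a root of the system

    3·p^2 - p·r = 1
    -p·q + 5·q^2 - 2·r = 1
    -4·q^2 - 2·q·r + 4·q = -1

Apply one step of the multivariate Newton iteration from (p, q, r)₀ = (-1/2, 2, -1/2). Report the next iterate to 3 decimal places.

At (-1/2, 2, -1/2): F = (-0.500, 21.000, -5.000).
Jacobian J = [[6·p - r, 0, -p], [-q, -p + 10·q, -2], [0, -8·q - 2·r + 4, -2·q]].
At the point, J = [[-2.500, 0.000, 0.500], [-2.000, 20.500, -2.000], [0.000, -11.000, -4.000]] (det J = 271.000).
Solving J·Δ = −F gives Δ = (0.045, -0.900, 1.226).
Then the next iterate is (p, q, r)₁ = (-0.455, 1.100, 0.726).

(-0.455, 1.100, 0.726)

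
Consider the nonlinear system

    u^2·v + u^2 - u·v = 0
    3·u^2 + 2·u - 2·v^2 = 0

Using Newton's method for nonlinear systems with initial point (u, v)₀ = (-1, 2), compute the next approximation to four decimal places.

At (-1, 2): F = (5.0000, -7.0000).
Jacobian J = [[2·u·v + 2·u - v, u^2 - u], [6·u + 2, -4·v]].
At the point, J = [[-8.0000, 2.0000], [-4.0000, -8.0000]] (det J = 72.0000).
Solving J·Δ = −F gives Δ = (0.3611, -1.0556).
Then the next iterate is (u, v)₁ = (-0.6389, 0.9444).

(-0.6389, 0.9444)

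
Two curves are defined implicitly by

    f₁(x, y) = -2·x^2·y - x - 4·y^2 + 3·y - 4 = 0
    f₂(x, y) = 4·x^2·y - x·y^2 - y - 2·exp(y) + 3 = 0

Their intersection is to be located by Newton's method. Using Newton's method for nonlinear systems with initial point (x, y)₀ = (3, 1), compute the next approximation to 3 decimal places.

(2.698, 0.040)

At (3, 1): F = (-26.000, 29.56344).
Jacobian J = [[-4·x·y - 1, -2·x^2 - 8·y + 3], [8·x·y - y^2, 4·x^2 - 2·x·y - 2·exp(y) - 1]].
At the point, J = [[-13.000, -23.000], [23.000, 23.56344]] (det J = 222.67533).
Solving J·Δ = −F gives Δ = (-0.302, -0.960).
Then the next iterate is (x, y)₁ = (2.698, 0.040).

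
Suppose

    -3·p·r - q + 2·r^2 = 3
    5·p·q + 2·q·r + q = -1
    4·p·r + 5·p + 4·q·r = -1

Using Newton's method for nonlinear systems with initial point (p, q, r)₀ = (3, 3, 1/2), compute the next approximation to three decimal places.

(3.795, -0.366, -0.618)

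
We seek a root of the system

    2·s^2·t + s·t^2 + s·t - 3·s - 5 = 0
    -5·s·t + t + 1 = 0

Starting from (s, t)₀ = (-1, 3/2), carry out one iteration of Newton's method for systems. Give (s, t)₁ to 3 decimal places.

(-0.925, -0.073)

At (-1, 3/2): F = (-2.750, 10.000).
Jacobian J = [[4·s·t + t^2 + t - 3, 2·s^2 + 2·s·t + s], [-5·t, -5·s + 1]].
At the point, J = [[-5.250, -2.000], [-7.500, 6.000]] (det J = -46.500).
Solving J·Δ = −F gives Δ = (0.075, -1.573).
Then the next iterate is (s, t)₁ = (-0.925, -0.073).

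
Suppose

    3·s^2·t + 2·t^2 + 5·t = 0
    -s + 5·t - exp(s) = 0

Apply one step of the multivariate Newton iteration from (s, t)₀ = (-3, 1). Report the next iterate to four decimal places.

At (-3, 1): F = (34.0000, 7.950213).
Jacobian J = [[6·s·t, 3·s^2 + 4·t + 5], [-exp(s) - 1, 5]].
At the point, J = [[-18.0000, 36.0000], [-1.049787, 5.0000]] (det J = -52.207666).
Solving J·Δ = −F gives Δ = (-2.2259, -2.0574).
Then the next iterate is (s, t)₁ = (-5.2259, -1.0574).

(-5.2259, -1.0574)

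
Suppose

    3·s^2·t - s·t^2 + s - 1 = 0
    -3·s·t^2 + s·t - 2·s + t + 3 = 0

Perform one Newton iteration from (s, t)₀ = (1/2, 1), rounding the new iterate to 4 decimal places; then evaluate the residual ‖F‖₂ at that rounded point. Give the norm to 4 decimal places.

At (1/2, 1): F = (-0.2500, 2.0000).
Jacobian J = [[6·s·t - t^2 + 1, 3·s^2 - 2·s·t], [-3·t^2 + t - 2, -6·s·t + s + 1]].
At the point, J = [[3.0000, -0.2500], [-4.0000, -1.5000]] (det J = -5.5000).
Solving J·Δ = −F gives Δ = (0.1591, 0.9091).
Then the next iterate is (s, t)₁ = (0.6591, 1.9091).
Re-evaluating at (0.6591, 1.9091): F = (-0.255085, -2.357404), so ‖F‖₂ = 2.3712.

2.3712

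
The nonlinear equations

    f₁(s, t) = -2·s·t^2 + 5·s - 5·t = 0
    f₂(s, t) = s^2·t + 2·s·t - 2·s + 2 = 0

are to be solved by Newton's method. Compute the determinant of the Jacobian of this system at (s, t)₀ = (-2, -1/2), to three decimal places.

-9.000

J = [[-2·t^2 + 5, -4·s·t - 5], [2·s·t + 2·t - 2, s^2 + 2·s]].
At the point, J = [[4.500, -9.000], [-1.000, 0.000]].
det J = -9.000.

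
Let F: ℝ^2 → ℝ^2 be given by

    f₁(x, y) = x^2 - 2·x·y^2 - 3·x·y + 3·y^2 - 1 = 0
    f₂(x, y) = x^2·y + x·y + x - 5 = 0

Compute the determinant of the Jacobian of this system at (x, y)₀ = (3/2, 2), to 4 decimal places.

-0.7500

J = [[2·x - 2·y^2 - 3·y, -4·x·y - 3·x + 6·y], [2·x·y + y + 1, x^2 + x]].
At the point, J = [[-11.0000, -4.5000], [9.0000, 3.7500]].
det J = -0.7500.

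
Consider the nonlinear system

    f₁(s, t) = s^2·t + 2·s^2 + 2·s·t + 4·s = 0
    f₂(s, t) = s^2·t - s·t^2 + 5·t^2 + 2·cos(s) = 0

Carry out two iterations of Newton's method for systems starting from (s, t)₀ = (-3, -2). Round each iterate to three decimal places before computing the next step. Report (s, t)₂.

At (-3, -2): F = (0.000, 12.02002).
Jacobian J = [[2·s·t + 4·s + 2·t + 4, s^2 + 2·s], [2·s·t - t^2 - 2·sin(s), s^2 - 2·s·t + 10·t]].
At the point, J = [[0.000, 3.000], [8.28224, -23.000]] (det J = -24.84672).
Solving J·Δ = −F gives Δ = (-1.451, 0.000).
Then the next iterate is (s, t)₁ = (-4.451, -2.000).
Round to (-4.451, -2.000) and repeat: F = (0.000, -2.33565), J = [[0.000, 10.90940], [11.87194, -17.99260]].
Δ = (0.197, 0.000), so (s, t)₂ = (-4.254, -2.000).

(-4.254, -2.000)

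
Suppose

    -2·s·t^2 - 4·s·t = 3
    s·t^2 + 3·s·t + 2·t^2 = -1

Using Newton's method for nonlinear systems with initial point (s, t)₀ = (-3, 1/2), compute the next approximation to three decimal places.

(0.462, 0.731)

At (-3, 1/2): F = (4.500, -3.750).
Jacobian J = [[-2·t^2 - 4·t, -4·s·t - 4·s], [t^2 + 3·t, 2·s·t + 3·s + 4·t]].
At the point, J = [[-2.500, 18.000], [1.750, -10.000]] (det J = -6.500).
Solving J·Δ = −F gives Δ = (3.462, 0.231).
Then the next iterate is (s, t)₁ = (0.462, 0.731).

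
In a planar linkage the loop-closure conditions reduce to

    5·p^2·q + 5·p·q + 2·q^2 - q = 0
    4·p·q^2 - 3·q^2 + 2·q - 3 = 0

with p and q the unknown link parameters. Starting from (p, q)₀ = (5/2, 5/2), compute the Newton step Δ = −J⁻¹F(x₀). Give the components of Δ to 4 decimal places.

(-1.3758, -0.3069)

At (5/2, 5/2): F = (119.3750, 45.7500).
Jacobian J = [[10·p·q + 5·q, 5·p^2 + 5·p + 4·q - 1], [4·q^2, 8·p·q - 6·q + 2]].
At the point, J = [[75.0000, 52.7500], [25.0000, 37.0000]] (det J = 1456.2500).
Solving J·Δ = −F gives Δ = (-1.3758, -0.3069).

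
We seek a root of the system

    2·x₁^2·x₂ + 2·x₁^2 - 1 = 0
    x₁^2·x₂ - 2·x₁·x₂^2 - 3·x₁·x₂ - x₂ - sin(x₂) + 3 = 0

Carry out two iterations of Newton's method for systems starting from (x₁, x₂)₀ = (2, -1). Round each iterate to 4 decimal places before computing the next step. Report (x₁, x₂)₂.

(2.8928, -0.9299)

At (2, -1): F = (-1.0000, 2.841471).
Jacobian J = [[4·x₁·x₂ + 4·x₁, 2·x₁^2], [2·x₁·x₂ - 2·x₂^2 - 3·x₂, x₁^2 - 4·x₁·x₂ - 3·x₁ - cos(x₂) - 1]].
At the point, J = [[0.0000, 8.0000], [-3.0000, 4.459698]] (det J = 24.0000).
Solving J·Δ = −F gives Δ = (1.1330, 0.1250).
Then the next iterate is (x₁, x₂)₁ = (3.1330, -0.8750).
Round to (3.1330, -0.8750) and repeat: F = (1.453922, -0.519466), J = [[1.5665, 19.631378], [-4.3890, 9.741192]].
Δ = (-0.2402, -0.0549), so (x₁, x₂)₂ = (2.8928, -0.9299).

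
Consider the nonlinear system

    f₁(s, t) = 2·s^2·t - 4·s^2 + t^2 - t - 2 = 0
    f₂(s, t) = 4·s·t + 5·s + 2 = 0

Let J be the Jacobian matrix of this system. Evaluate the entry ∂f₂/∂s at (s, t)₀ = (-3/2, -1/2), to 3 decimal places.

3.000

∂f₂/∂s = 4·t + 5.
At (-3/2, -1/2) this is 3.000.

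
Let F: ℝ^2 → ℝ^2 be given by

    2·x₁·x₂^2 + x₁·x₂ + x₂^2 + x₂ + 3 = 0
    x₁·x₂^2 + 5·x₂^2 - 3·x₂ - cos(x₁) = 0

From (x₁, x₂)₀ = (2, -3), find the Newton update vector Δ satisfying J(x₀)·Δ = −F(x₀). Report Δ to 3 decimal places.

(0.491, 1.717)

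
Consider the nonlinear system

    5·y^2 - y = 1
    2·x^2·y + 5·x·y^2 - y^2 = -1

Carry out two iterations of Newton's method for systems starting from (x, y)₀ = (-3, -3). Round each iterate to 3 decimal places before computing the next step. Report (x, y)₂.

(-2.304, -0.758)

At (-3, -3): F = (47.000, -197.000).
Jacobian J = [[0, 10·y - 1], [4·x·y + 5·y^2, 2·x^2 + 10·x·y - 2·y]].
At the point, J = [[0.000, -31.000], [81.000, 114.000]] (det J = 2511.000).
Solving J·Δ = −F gives Δ = (0.298, 1.516).
Then the next iterate is (x, y)₁ = (-2.702, -1.484).
Round to (-2.702, -1.484) and repeat: F = (11.49528, -52.62352), J = [[0.000, -15.840], [27.05035, 57.66729]].
Δ = (0.398, 0.726), so (x, y)₂ = (-2.304, -0.758).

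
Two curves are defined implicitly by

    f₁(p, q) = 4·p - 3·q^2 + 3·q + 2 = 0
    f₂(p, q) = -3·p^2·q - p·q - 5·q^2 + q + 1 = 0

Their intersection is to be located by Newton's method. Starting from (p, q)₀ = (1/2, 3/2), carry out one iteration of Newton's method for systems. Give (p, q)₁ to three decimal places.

At (1/2, 3/2): F = (1.750, -10.625).
Jacobian J = [[4, -6·q + 3], [-6·p·q - q, -3·p^2 - p - 10·q + 1]].
At the point, J = [[4.000, -6.000], [-6.000, -15.250]] (det J = -97.000).
Solving J·Δ = −F gives Δ = (-0.932, -0.330).
Then the next iterate is (p, q)₁ = (-0.432, 1.170).

(-0.432, 1.170)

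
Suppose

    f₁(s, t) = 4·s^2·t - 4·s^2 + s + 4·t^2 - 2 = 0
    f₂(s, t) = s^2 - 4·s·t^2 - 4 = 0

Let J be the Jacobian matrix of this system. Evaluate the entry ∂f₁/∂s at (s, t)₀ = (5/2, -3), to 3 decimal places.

∂f₁/∂s = 8·s·t - 8·s + 1.
At (5/2, -3) this is -79.000.

-79.000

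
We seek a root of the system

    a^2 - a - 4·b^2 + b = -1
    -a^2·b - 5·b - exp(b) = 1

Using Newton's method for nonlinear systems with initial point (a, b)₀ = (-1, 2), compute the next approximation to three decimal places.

At (-1, 2): F = (-11.000, -20.38906).
Jacobian J = [[2·a - 1, -8·b + 1], [-2·a·b, -a^2 - exp(b) - 5]].
At the point, J = [[-3.000, -15.000], [4.000, -13.38906]] (det J = 100.16717).
Solving J·Δ = −F gives Δ = (1.583, -1.050).
Then the next iterate is (a, b)₁ = (0.583, 0.950).

(0.583, 0.950)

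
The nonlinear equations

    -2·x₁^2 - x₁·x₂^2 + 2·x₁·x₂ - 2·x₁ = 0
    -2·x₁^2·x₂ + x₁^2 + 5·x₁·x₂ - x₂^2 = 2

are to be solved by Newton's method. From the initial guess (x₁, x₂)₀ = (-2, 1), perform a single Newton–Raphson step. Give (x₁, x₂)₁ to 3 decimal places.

(-1.143, 0.536)

At (-2, 1): F = (-6.000, -17.000).
Jacobian J = [[-4·x₁ - x₂^2 + 2·x₂ - 2, -2·x₁·x₂ + 2·x₁], [-4·x₁·x₂ + 2·x₁ + 5·x₂, -2·x₁^2 + 5·x₁ - 2·x₂]].
At the point, J = [[7.000, 0.000], [9.000, -20.000]] (det J = -140.000).
Solving J·Δ = −F gives Δ = (0.857, -0.464).
Then the next iterate is (x₁, x₂)₁ = (-1.143, 0.536).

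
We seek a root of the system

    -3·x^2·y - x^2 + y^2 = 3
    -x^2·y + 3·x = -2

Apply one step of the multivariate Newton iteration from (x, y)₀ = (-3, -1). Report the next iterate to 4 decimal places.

(1.0952, -2.1429)

At (-3, -1): F = (16.0000, 2.0000).
Jacobian J = [[-6·x·y - 2·x, -3·x^2 + 2·y], [-2·x·y + 3, -x^2]].
At the point, J = [[-12.0000, -29.0000], [-3.0000, -9.0000]] (det J = 21.0000).
Solving J·Δ = −F gives Δ = (4.0952, -1.1429).
Then the next iterate is (x, y)₁ = (1.0952, -2.1429).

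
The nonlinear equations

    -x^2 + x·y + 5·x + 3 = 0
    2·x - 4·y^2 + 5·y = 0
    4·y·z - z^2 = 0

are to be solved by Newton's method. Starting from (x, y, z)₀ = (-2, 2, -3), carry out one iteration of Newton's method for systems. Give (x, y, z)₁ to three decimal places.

(-0.761, 1.316, -1.229)

At (-2, 2, -3): F = (-15.000, -10.000, -33.000).
Jacobian J = [[-2·x + y + 5, x, 0], [2, -8·y + 5, 0], [0, 4·z, 4·y - 2·z]].
At the point, J = [[11.000, -2.000, 0.000], [2.000, -11.000, 0.000], [0.000, -12.000, 14.000]] (det J = -1638.000).
Solving J·Δ = −F gives Δ = (1.239, -0.684, 1.771).
Then the next iterate is (x, y, z)₁ = (-0.761, 1.316, -1.229).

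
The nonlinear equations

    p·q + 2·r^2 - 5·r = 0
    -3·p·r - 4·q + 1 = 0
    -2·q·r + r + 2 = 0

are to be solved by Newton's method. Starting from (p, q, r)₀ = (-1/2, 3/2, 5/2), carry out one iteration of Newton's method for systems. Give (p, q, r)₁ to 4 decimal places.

At (-1/2, 3/2, 5/2): F = (-0.7500, -1.2500, -3.0000).
Jacobian J = [[q, p, 4·r - 5], [-3·r, -4, -3·p], [0, -2·r, -2·q + 1]].
At the point, J = [[1.5000, -0.5000, 5.0000], [-7.5000, -4.0000, 1.5000], [0.0000, -5.0000, -2.0000]] (det J = 218.2500).
Solving J·Δ = −F gives Δ = (0.1690, -0.6151, 0.0378).
Then the next iterate is (p, q, r)₁ = (-0.3310, 0.8849, 2.5378).

(-0.3310, 0.8849, 2.5378)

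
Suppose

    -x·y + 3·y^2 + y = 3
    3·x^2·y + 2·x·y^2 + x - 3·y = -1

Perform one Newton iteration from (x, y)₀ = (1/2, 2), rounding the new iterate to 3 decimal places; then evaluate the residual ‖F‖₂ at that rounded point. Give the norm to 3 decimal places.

1.969

At (1/2, 2): F = (10.000, 1.000).
Jacobian J = [[-y, -x + 6·y + 1], [6·x·y + 2·y^2 + 1, 3·x^2 + 4·x·y - 3]].
At the point, J = [[-2.000, 12.500], [15.000, 1.750]] (det J = -191.000).
Solving J·Δ = −F gives Δ = (0.026, -0.796).
Then the next iterate is (x, y)₁ = (0.526, 1.204).
Re-evaluating at (0.526, 1.204): F = (1.91954, 0.43835), so ‖F‖₂ = 1.969.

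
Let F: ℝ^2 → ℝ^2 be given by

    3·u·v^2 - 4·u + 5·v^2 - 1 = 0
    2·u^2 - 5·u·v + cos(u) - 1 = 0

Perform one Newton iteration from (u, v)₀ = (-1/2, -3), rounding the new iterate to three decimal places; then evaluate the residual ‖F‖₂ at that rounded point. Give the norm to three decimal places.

6.657

At (-1/2, -3): F = (32.500, -7.12242).
Jacobian J = [[3·v^2 - 4, 6·u·v + 10·v], [4·u - 5·v - sin(u), -5·u]].
At the point, J = [[23.000, -21.000], [13.47943, 2.500]] (det J = 340.56794).
Solving J·Δ = −F gives Δ = (0.201, 1.767).
Then the next iterate is (u, v)₁ = (-0.299, -1.233).
Re-evaluating at (-0.299, -1.233): F = (6.43375, -1.70890), so ‖F‖₂ = 6.657.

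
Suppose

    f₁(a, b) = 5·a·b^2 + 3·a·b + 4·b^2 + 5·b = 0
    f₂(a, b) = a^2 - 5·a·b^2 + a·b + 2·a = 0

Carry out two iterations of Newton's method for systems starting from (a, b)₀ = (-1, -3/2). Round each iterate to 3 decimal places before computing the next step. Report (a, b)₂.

At (-1, -3/2): F = (-5.250, 11.750).
Jacobian J = [[5·b^2 + 3·b, 10·a·b + 3·a + 8·b + 5], [2·a - 5·b^2 + b + 2, -10·a·b + a]].
At the point, J = [[6.750, 5.000], [-12.750, -16.000]] (det J = -44.250).
Solving J·Δ = −F gives Δ = (0.571, 0.280).
Then the next iterate is (a, b)₁ = (-0.429, -1.220).
Round to (-0.429, -1.220) and repeat: F = (-1.76888, 3.04204), J = [[3.782, -0.81320], [-7.520, -5.66280]].
Δ = (0.454, -0.065), so (a, b)₂ = (0.025, -1.285).

(0.025, -1.285)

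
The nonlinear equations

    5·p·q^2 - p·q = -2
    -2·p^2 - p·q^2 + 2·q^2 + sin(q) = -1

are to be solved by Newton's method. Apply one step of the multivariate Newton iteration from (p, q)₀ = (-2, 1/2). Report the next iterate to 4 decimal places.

At (-2, 1/2): F = (0.5000, -5.520574).
Jacobian J = [[5·q^2 - q, 10·p·q - p], [-4·p - q^2, -2·p·q + 4·q + cos(q)]].
At the point, J = [[0.7500, -8.0000], [7.7500, 4.877583]] (det J = 65.658187).
Solving J·Δ = −F gives Δ = (0.6355, 0.1221).
Then the next iterate is (p, q)₁ = (-1.3645, 0.6221).

(-1.3645, 0.6221)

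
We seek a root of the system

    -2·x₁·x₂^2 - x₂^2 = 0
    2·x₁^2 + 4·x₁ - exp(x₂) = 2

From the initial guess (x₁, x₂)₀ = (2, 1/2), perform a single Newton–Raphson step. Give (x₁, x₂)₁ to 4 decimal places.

(0.9508, 0.3549)

At (2, 1/2): F = (-1.2500, 12.351279).
Jacobian J = [[-2·x₂^2, -4·x₁·x₂ - 2·x₂], [4·x₁ + 4, -exp(x₂)]].
At the point, J = [[-0.5000, -5.0000], [12.0000, -1.648721]] (det J = 60.824361).
Solving J·Δ = −F gives Δ = (-1.0492, -0.1451).
Then the next iterate is (x₁, x₂)₁ = (0.9508, 0.3549).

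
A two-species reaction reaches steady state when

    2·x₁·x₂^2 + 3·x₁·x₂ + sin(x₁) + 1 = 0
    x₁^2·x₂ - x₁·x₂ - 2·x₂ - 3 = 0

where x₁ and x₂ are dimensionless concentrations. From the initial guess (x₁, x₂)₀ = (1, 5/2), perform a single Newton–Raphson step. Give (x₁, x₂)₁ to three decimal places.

(1.820, -0.475)

At (1, 5/2): F = (21.84147, -8.000).
Jacobian J = [[2·x₂^2 + 3·x₂ + cos(x₁), 4·x₁·x₂ + 3·x₁], [2·x₁·x₂ - x₂, x₁^2 - x₁ - 2]].
At the point, J = [[20.54030, 13.000], [2.500, -2.000]] (det J = -73.58060).
Solving J·Δ = −F gives Δ = (0.820, -2.975).
Then the next iterate is (x₁, x₂)₁ = (1.820, -0.475).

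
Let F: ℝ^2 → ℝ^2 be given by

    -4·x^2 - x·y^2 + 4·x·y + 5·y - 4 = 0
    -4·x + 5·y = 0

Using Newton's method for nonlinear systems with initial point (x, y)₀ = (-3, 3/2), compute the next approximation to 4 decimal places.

At (-3, 3/2): F = (-43.7500, 19.5000).
Jacobian J = [[-8·x - y^2 + 4·y, -2·x·y + 4·x + 5], [-4, 5]].
At the point, J = [[27.7500, 2.0000], [-4.0000, 5.0000]] (det J = 146.7500).
Solving J·Δ = −F gives Δ = (1.7564, -2.4949).
Then the next iterate is (x, y)₁ = (-1.2436, -0.9949).

(-1.2436, -0.9949)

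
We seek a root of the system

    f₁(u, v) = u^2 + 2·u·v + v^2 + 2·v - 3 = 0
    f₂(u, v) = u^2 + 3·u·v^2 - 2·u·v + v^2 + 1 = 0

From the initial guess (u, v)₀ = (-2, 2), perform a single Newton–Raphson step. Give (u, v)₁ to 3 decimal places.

(-2.250, 1.500)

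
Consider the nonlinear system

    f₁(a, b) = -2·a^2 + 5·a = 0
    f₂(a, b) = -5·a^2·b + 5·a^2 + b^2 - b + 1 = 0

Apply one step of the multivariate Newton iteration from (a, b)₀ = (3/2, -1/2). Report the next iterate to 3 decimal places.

At (3/2, -1/2): F = (3.000, 18.625).
Jacobian J = [[-4·a + 5, 0], [-10·a·b + 10·a, -5·a^2 + 2·b - 1]].
At the point, J = [[-1.000, 0.000], [22.500, -13.250]] (det J = 13.250).
Solving J·Δ = −F gives Δ = (3.000, 6.500).
Then the next iterate is (a, b)₁ = (4.500, 6.000).

(4.500, 6.000)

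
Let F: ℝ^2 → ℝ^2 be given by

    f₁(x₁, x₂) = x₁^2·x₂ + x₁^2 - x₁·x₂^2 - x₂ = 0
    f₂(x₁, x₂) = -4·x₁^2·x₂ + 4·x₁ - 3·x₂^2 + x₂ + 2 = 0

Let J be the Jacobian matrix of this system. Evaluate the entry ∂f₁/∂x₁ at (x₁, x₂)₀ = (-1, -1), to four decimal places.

-1.0000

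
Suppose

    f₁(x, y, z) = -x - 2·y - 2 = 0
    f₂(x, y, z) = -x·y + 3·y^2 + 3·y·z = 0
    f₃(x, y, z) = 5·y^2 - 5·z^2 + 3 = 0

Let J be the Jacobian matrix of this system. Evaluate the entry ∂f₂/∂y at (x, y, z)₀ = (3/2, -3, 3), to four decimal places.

∂f₂/∂y = -x + 6·y + 3·z.
At (3/2, -3, 3) this is -10.5000.

-10.5000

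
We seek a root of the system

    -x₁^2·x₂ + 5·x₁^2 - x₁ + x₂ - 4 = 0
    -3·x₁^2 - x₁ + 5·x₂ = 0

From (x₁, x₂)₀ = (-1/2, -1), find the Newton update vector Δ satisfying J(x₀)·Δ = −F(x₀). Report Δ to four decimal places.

(-0.3031, 1.1712)

At (-1/2, -1): F = (-3.0000, -5.2500).
Jacobian J = [[-2·x₁·x₂ + 10·x₁ - 1, -x₁^2 + 1], [-6·x₁ - 1, 5]].
At the point, J = [[-7.0000, 0.7500], [2.0000, 5.0000]] (det J = -36.5000).
Solving J·Δ = −F gives Δ = (-0.3031, 1.1712).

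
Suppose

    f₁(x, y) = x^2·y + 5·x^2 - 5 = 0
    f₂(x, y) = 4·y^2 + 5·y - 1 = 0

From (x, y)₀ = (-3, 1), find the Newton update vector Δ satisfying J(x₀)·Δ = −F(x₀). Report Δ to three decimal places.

At (-3, 1): F = (49.000, 8.000).
Jacobian J = [[2·x·y + 10·x, x^2], [0, 8·y + 5]].
At the point, J = [[-36.000, 9.000], [0.000, 13.000]] (det J = -468.000).
Solving J·Δ = −F gives Δ = (1.207, -0.615).

(1.207, -0.615)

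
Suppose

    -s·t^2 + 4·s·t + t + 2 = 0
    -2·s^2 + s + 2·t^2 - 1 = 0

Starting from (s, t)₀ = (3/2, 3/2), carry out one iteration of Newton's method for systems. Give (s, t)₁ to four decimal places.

(-0.0286, 0.1429)

At (3/2, 3/2): F = (9.1250, 0.5000).
Jacobian J = [[-t^2 + 4·t, -2·s·t + 4·s + 1], [-4·s + 1, 4·t]].
At the point, J = [[3.7500, 2.5000], [-5.0000, 6.0000]] (det J = 35.0000).
Solving J·Δ = −F gives Δ = (-1.5286, -1.3571).
Then the next iterate is (s, t)₁ = (-0.0286, 0.1429).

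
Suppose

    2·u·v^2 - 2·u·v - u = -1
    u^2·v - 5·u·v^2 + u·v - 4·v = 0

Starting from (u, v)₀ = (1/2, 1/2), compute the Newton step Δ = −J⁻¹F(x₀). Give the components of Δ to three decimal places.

At (1/2, 1/2): F = (0.250, -2.250).
Jacobian J = [[2·v^2 - 2·v - 1, 4·u·v - 2·u], [2·u·v - 5·v^2 + v, u^2 - 10·u·v + u - 4]].
At the point, J = [[-1.500, 0.000], [-0.250, -5.750]] (det J = 8.625).
Solving J·Δ = −F gives Δ = (0.167, -0.399).

(0.167, -0.399)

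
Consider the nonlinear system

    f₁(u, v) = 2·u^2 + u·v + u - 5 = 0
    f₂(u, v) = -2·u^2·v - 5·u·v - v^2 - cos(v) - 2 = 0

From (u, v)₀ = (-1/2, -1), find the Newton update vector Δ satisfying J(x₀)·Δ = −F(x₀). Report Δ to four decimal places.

At (-1/2, -1): F = (-4.5000, -5.540302).
Jacobian J = [[4·u + v + 1, u], [-4·u·v - 5·v, -2·u^2 - 5·u - 2·v + sin(v)]].
At the point, J = [[-2.0000, -0.5000], [3.0000, 3.158529]] (det J = -4.817058).
Solving J·Δ = −F gives Δ = (-3.5257, 5.1028).

(-3.5257, 5.1028)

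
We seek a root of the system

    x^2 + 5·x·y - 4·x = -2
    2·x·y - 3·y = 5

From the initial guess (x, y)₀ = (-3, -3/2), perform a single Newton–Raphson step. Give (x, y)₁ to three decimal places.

(-0.493, -1.391)

At (-3, -3/2): F = (45.500, 8.500).
Jacobian J = [[2·x + 5·y - 4, 5·x], [2·y, 2·x - 3]].
At the point, J = [[-17.500, -15.000], [-3.000, -9.000]] (det J = 112.500).
Solving J·Δ = −F gives Δ = (2.507, 0.109).
Then the next iterate is (x, y)₁ = (-0.493, -1.391).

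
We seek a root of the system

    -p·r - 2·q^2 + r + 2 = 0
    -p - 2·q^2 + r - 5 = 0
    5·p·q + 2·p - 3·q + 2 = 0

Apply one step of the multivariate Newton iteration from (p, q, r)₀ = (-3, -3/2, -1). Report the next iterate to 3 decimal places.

At (-3, -3/2, -1): F = (-6.500, -7.500, 23.000).
Jacobian J = [[-r, -4·q, -p + 1], [-1, -4·q, 1], [5·q + 2, 5·p - 3, 0]].
At the point, J = [[1.000, 6.000, 4.000], [-1.000, 6.000, 1.000], [-5.500, -18.000, 0.000]] (det J = 189.000).
Solving J·Δ = −F gives Δ = (-0.048, 1.292, -0.302).
Then the next iterate is (p, q, r)₁ = (-3.048, -0.208, -1.302).

(-3.048, -0.208, -1.302)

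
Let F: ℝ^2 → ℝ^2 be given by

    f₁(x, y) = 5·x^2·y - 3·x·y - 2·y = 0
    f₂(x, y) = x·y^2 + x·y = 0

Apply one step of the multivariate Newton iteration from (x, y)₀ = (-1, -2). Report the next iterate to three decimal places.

At (-1, -2): F = (-12.000, -2.000).
Jacobian J = [[10·x·y - 3·y, 5·x^2 - 3·x - 2], [y^2 + y, 2·x·y + x]].
At the point, J = [[26.000, 6.000], [2.000, 3.000]] (det J = 66.000).
Solving J·Δ = −F gives Δ = (0.364, 0.424).
Then the next iterate is (x, y)₁ = (-0.636, -1.576).

(-0.636, -1.576)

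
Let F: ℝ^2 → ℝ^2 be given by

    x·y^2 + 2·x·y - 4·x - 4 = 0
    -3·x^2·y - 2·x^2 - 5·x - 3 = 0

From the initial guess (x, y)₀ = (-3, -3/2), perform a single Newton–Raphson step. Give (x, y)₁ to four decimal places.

At (-3, -3/2): F = (10.2500, 34.5000).
Jacobian J = [[y^2 + 2·y - 4, 2·x·y + 2·x], [-6·x·y - 4·x - 5, -3·x^2]].
At the point, J = [[-4.7500, 3.0000], [-20.0000, -27.0000]] (det J = 188.2500).
Solving J·Δ = −F gives Δ = (2.0199, -0.2185).
Then the next iterate is (x, y)₁ = (-0.9801, -1.7185).

(-0.9801, -1.7185)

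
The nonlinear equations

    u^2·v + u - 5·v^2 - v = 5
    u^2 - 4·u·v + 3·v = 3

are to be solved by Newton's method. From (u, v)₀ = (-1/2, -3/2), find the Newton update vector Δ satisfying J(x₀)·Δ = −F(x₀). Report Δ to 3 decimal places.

(1.156, 0.894)

At (-1/2, -3/2): F = (-15.625, -10.250).
Jacobian J = [[2·u·v + 1, u^2 - 10·v - 1], [2·u - 4·v, -4·u + 3]].
At the point, J = [[2.500, 14.250], [5.000, 5.000]] (det J = -58.750).
Solving J·Δ = −F gives Δ = (1.156, 0.894).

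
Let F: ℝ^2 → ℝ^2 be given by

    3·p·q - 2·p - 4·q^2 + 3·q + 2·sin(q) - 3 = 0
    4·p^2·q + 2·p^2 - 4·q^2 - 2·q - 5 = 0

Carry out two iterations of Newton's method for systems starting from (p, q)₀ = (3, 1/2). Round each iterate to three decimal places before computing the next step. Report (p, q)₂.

At (3, 1/2): F = (-3.04115, 29.000).
Jacobian J = [[3·q - 2, 3·p - 8·q + 2·cos(q) + 3], [8·p·q + 4·p, 4·p^2 - 8·q - 2]].
At the point, J = [[-0.500, 9.75517], [24.000, 30.000]] (det J = -249.12396).
Solving J·Δ = −F gives Δ = (-1.502, 0.235).
Then the next iterate is (p, q)₁ = (1.498, 0.735).
Round to (1.498, 0.735) and repeat: F = (-1.30764, 2.45448), J = [[0.205, 3.09766], [14.80024, 1.09602]].
Δ = (-0.198, 0.435), so (p, q)₂ = (1.300, 1.170).

(1.300, 1.170)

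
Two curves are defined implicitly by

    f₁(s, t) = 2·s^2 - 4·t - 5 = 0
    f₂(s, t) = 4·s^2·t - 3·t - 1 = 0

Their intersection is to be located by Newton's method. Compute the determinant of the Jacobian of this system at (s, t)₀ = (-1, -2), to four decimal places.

60.0000

J = [[4·s, -4], [8·s·t, 4·s^2 - 3]].
At the point, J = [[-4.0000, -4.0000], [16.0000, 1.0000]].
det J = 60.0000.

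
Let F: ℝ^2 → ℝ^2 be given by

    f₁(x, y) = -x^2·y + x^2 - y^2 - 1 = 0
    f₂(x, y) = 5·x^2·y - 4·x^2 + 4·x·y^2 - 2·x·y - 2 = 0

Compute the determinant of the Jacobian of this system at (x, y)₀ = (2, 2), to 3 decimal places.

J = [[-2·x·y + 2·x, -x^2 - 2·y], [10·x·y - 8·x + 4·y^2 - 2·y, 5·x^2 + 8·x·y - 2·x]].
At the point, J = [[-4.000, -8.000], [36.000, 48.000]].
det J = 96.000.

96.000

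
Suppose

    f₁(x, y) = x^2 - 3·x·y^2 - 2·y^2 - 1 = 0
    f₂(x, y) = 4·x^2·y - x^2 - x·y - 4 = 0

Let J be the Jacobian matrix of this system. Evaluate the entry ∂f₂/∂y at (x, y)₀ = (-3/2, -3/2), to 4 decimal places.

∂f₂/∂y = 4·x^2 - x.
At (-3/2, -3/2) this is 10.5000.

10.5000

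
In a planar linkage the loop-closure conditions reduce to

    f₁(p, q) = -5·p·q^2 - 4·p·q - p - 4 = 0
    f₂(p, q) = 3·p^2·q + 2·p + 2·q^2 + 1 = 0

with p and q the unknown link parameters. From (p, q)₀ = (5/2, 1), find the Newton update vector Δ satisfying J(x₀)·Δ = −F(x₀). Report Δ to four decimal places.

At (5/2, 1): F = (-29.0000, 26.7500).
Jacobian J = [[-5·q^2 - 4·q - 1, -10·p·q - 4·p], [6·p·q + 2, 3·p^2 + 4·q]].
At the point, J = [[-10.0000, -35.0000], [17.0000, 22.7500]] (det J = 367.5000).
Solving J·Δ = −F gives Δ = (-0.7524, -0.6136).

(-0.7524, -0.6136)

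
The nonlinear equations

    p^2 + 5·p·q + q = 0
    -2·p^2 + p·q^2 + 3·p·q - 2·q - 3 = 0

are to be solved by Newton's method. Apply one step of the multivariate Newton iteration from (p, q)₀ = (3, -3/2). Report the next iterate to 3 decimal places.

(1.156, -0.735)

At (3, -3/2): F = (-15.000, -24.750).
Jacobian J = [[2·p + 5·q, 5·p + 1], [-4·p + q^2 + 3·q, 2·p·q + 3·p - 2]].
At the point, J = [[-1.500, 16.000], [-14.250, -2.000]] (det J = 231.000).
Solving J·Δ = −F gives Δ = (-1.844, 0.765).
Then the next iterate is (p, q)₁ = (1.156, -0.735).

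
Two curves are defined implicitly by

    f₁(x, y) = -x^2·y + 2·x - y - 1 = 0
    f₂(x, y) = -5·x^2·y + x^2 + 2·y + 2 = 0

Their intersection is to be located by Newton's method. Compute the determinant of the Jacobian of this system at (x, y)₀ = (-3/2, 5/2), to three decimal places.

J = [[-2·x·y + 2, -x^2 - 1], [-10·x·y + 2·x, -5·x^2 + 2]].
At the point, J = [[9.500, -3.250], [34.500, -9.250]].
det J = 24.250.

24.250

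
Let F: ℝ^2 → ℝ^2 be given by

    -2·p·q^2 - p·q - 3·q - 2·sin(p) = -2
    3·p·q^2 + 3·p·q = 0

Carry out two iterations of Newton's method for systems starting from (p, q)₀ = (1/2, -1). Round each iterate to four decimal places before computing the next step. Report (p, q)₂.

(3.9803, -1.0000)

At (1/2, -1): F = (3.541149, 0.0000).
Jacobian J = [[-2·q^2 - q - 2·cos(p), -4·p·q - p - 3], [3·q^2 + 3·q, 6·p·q + 3·p]].
At the point, J = [[-2.755165, -1.5000], [0.0000, -1.5000]] (det J = 4.132748).
Solving J·Δ = −F gives Δ = (1.2853, 0.0000).
Then the next iterate is (p, q)₁ = (1.7853, -1.0000).
Round to (1.7853, -1.0000) and repeat: F = (1.260536, 0.0000), J = [[-0.574275, 2.3559], [0.0000, -5.3559]].
Δ = (2.1950, 0.0000), so (p, q)₂ = (3.9803, -1.0000).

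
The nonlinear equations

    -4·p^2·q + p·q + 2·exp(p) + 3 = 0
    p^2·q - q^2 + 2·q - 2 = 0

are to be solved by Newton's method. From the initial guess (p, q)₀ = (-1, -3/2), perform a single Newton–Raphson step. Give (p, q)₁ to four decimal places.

At (-1, -3/2): F = (11.235759, -8.7500).
Jacobian J = [[-8·p·q + q + 2·exp(p), -4·p^2 + p], [2·p·q, p^2 - 2·q + 2]].
At the point, J = [[-12.764241, -5.0000], [3.0000, 6.0000]] (det J = -61.585447).
Solving J·Δ = −F gives Δ = (0.3843, 1.2662).
Then the next iterate is (p, q)₁ = (-0.6157, -0.2338).

(-0.6157, -0.2338)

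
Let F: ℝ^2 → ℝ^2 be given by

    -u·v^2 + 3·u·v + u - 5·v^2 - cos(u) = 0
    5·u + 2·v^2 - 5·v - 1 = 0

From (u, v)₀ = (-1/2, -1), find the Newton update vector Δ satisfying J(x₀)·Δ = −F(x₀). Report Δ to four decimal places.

At (-1/2, -1): F = (-4.377583, 3.5000).
Jacobian J = [[-v^2 + 3·v + sin(u) + 1, -2·u·v + 3·u - 10·v], [5, 4·v - 5]].
At the point, J = [[-3.479426, 7.5000], [5.0000, -9.0000]] (det J = -6.185170).
Solving J·Δ = −F gives Δ = (2.1258, 1.5699).

(2.1258, 1.5699)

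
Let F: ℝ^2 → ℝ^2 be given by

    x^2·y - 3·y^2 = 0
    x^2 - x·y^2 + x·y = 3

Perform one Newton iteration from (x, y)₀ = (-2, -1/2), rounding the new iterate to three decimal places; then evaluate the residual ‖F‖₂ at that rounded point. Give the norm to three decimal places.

At (-2, -1/2): F = (-2.750, 2.500).
Jacobian J = [[2·x·y, x^2 - 6·y], [2·x - y^2 + y, -2·x·y + x]].
At the point, J = [[2.000, 7.000], [-4.750, -4.000]] (det J = 25.250).
Solving J·Δ = −F gives Δ = (0.257, 0.319).
Then the next iterate is (x, y)₁ = (-1.743, -0.181).
Re-evaluating at (-1.743, -0.181): F = (-0.64817, 0.41063), so ‖F‖₂ = 0.767.

0.767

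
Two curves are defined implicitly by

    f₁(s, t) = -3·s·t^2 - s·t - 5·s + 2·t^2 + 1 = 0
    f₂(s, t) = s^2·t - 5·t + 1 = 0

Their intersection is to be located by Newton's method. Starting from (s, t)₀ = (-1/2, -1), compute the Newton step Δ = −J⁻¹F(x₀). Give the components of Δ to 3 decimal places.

(-0.164, 1.176)

At (-1/2, -1): F = (6.500, 5.750).
Jacobian J = [[-3·t^2 - t - 5, -6·s·t - s + 4·t], [2·s·t, s^2 - 5]].
At the point, J = [[-7.000, -6.500], [1.000, -4.750]] (det J = 39.750).
Solving J·Δ = −F gives Δ = (-0.164, 1.176).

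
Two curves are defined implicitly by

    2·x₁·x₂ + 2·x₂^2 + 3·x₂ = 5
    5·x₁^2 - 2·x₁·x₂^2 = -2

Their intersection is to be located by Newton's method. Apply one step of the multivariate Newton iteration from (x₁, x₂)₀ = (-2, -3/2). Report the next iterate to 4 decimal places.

At (-2, -3/2): F = (1.0000, 31.0000).
Jacobian J = [[2·x₂, 2·x₁ + 4·x₂ + 3], [10·x₁ - 2·x₂^2, -4·x₁·x₂]].
At the point, J = [[-3.0000, -7.0000], [-24.5000, -12.0000]] (det J = -135.5000).
Solving J·Δ = −F gives Δ = (1.5129, -0.5055).
Then the next iterate is (x₁, x₂)₁ = (-0.4871, -2.0055).

(-0.4871, -2.0055)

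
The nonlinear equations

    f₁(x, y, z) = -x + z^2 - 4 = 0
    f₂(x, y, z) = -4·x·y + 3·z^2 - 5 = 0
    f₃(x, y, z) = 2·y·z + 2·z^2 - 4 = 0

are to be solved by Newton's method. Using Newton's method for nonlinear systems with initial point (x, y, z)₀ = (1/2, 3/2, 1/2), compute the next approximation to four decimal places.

At (1/2, 3/2, 1/2): F = (-4.2500, -7.2500, -2.0000).
Jacobian J = [[-1, 0, 2·z], [-4·y, -4·x, 6·z], [0, 2·z, 2·y + 4·z]].
At the point, J = [[-1.0000, 0.0000, 1.0000], [-6.0000, -2.0000, 3.0000], [0.0000, 1.0000, 5.0000]] (det J = 7.0000).
Solving J·Δ = −F gives Δ = (-6.2857, 12.1786, -2.0357).
Then the next iterate is (x, y, z)₁ = (-5.7857, 13.6786, -1.5357).

(-5.7857, 13.6786, -1.5357)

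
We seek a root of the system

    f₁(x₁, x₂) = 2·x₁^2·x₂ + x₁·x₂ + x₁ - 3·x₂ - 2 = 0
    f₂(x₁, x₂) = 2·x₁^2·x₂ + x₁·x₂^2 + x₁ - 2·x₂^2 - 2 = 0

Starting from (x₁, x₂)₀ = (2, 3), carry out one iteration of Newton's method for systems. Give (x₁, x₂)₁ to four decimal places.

At (2, 3): F = (21.0000, 24.0000).
Jacobian J = [[4·x₁·x₂ + x₂ + 1, 2·x₁^2 + x₁ - 3], [4·x₁·x₂ + x₂^2 + 1, 2·x₁^2 + 2·x₁·x₂ - 4·x₂]].
At the point, J = [[28.0000, 7.0000], [34.0000, 8.0000]] (det J = -14.0000).
Solving J·Δ = −F gives Δ = (0.0000, -3.0000).
Then the next iterate is (x₁, x₂)₁ = (2.0000, 0.0000).

(2.0000, 0.0000)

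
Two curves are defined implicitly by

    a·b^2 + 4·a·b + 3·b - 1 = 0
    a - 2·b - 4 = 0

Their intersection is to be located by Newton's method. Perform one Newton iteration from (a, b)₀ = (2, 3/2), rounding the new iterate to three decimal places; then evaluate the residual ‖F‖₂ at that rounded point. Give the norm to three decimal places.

At (2, 3/2): F = (20.000, -5.000).
Jacobian J = [[b^2 + 4·b, 2·a·b + 4·a + 3], [1, -2]].
At the point, J = [[8.250, 17.000], [1.000, -2.000]] (det J = -33.500).
Solving J·Δ = −F gives Δ = (1.343, -1.828).
Then the next iterate is (a, b)₁ = (3.343, -0.328).
Re-evaluating at (3.343, -0.328): F = (-6.01036, -0.001), so ‖F‖₂ = 6.010.

6.010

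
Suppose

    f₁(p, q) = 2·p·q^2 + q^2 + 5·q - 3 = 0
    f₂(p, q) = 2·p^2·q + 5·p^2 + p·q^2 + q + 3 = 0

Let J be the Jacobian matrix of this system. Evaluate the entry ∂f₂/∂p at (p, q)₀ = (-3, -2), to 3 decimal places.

-2.000

∂f₂/∂p = 4·p·q + 10·p + q^2.
At (-3, -2) this is -2.000.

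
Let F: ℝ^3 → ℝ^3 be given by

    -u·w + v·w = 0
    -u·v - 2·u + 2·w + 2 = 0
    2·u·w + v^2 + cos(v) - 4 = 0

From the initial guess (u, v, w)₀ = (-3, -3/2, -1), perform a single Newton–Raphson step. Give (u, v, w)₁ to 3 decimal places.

(2.874, 0.177, -2.798)

At (-3, -3/2, -1): F = (-1.500, 1.500, 4.32074).
Jacobian J = [[-w, w, -u + v], [-v - 2, -u, 2], [2·w, 2·v - sin(v), 2·u]].
At the point, J = [[1.000, -1.000, 1.500], [-0.500, 3.000, 2.000], [-2.000, -2.00251, -6.000]] (det J = 3.50689).
Solving J·Δ = −F gives Δ = (5.874, 1.677, -1.798).
Then the next iterate is (u, v, w)₁ = (2.874, 0.177, -2.798).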